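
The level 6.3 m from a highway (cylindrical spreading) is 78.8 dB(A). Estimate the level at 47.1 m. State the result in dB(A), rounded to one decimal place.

70.1 dB(A)

Line-source attenuation: ΔL = 10·log₁₀(r₂/r₁) = 10·log₁₀(47.1/6.3) = 8.737 dB.
L₂ = 78.8 − 10·log₁₀(47.1/6.3) = 78.8 − 8.737 = 70.06 dB(A).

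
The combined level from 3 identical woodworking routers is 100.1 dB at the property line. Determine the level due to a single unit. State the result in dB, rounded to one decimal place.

95.3 dB

Dividing the total intensity by 3 lowers the level by 10·log₁₀ 3 = 4.771 dB: L₁ = 100.1 − 4.771.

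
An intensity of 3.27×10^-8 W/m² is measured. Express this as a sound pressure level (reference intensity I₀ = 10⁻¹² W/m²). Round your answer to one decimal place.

45.1 dB

Dividing by I₀ shifts the exponent by 12: I/I₀ = 3.27×10^4.
L = 10·(0.5145 + 4) = 45.15 dB.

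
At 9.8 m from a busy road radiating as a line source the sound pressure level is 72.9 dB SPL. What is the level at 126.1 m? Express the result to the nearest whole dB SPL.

Cylindrical spreading from a line source gives a 10·log₁₀(r₂/r₁) drop.
L₂ = 72.9 − 10·log₁₀(126.1/9.8) = 72.9 − 11.095 = 61.81 dB SPL.

62 dB SPL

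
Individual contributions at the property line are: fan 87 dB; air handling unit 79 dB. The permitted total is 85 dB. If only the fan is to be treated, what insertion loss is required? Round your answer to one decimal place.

3.3 dB

Fixed contribution from the other source: Σ 10^(L/10) = 10^(79/10) = 7.943e+07 (79.00 dB).
The limit corresponds to 10^(85/10) = 3.162e+08; subtracting the fixed part leaves 2.368e+08 for the fan, i.e. 83.74 dB.
Required insertion loss = 87 − 83.74 = 3.26 dB.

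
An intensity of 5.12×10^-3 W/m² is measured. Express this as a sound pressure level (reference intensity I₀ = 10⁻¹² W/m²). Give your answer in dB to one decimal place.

97.1 dB

I/I₀ = 5.12×10^-3/10⁻¹² = 5.12×10^9, and L = 10·log₁₀(I/I₀).
L = 10·(0.7093 + 9) = 97.09 dB.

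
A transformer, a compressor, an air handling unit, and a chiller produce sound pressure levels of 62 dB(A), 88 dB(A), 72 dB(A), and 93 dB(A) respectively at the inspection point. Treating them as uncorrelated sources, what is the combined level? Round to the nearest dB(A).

94 dB(A)

Incoherent sources combine by intensity addition: L_total = 10·log₁₀(Σ 10^(L_i/10)).
Σ 10^(L/10) = 10^(62/10) + 10^(88/10) + 10^(72/10) + 10^(93/10) = 2.644e+09.
L_total = 10·log₁₀(2.644e+09) = 94.22 dB(A).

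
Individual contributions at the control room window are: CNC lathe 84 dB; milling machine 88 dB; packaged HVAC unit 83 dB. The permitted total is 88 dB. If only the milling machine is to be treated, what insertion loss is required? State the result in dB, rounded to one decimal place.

The untreated sources together contribute 10^(84/10) + 10^(83/10) = 4.507e+08, i.e. 86.54 dB.
The limit corresponds to 10^(88/10) = 6.310e+08; subtracting the fixed part leaves 1.802e+08 for the milling machine, i.e. 82.56 dB.
So the milling machine must be reduced from 88 to 82.56 dB: IL = 5.44 dB.

5.4 dB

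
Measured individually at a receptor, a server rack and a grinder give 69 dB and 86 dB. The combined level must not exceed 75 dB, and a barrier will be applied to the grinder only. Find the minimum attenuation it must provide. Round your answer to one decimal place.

12.3 dB

The untreated sources together contribute 10^(69/10) = 7.943e+06, i.e. 69.00 dB.
To meet 75 dB overall, the treated grinder may contribute at most 10^(75/10) − 7.943e+06 = 2.368e+07, i.e. 73.74 dB.
So the grinder must be reduced from 86 to 73.74 dB: IL = 12.26 dB.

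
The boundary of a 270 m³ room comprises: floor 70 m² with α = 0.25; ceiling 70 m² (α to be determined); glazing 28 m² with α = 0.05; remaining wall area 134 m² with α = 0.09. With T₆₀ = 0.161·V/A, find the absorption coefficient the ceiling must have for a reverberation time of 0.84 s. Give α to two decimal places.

0.30

From T₆₀ = 0.161·V/A, the target T₆₀ = 0.84 s needs A = 0.161·270/0.84 = 51.75 m².
Absorption from the other surfaces = 70·0.25 + 28·0.05 + 134·0.09 = 30.96 m², so the ceiling must supply 20.79 m² over 70 m².
α = 20.79/70 = 0.297.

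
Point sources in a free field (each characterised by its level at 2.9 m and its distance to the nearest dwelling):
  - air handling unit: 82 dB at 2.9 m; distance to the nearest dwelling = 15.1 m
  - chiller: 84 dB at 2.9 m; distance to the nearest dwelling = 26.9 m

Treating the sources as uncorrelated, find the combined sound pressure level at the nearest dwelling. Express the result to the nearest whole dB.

69 dB

Apply inverse-square spreading to bring every level to the receiver, then sum 10^(L/10).
air handling unit: 82 − 20·log₁₀(15.1/2.9) = 82 − 14.33 = 67.67 dB.
chiller: 84 − 20·log₁₀(26.9/2.9) = 84 − 19.35 = 64.65 dB.
Σ 10^(L/10) = 8.765e+06 → L_total = 10·log₁₀(8.765e+06) = 69.43 dB.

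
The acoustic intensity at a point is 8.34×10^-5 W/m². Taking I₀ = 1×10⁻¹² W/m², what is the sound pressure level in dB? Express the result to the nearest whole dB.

Dividing by I₀ shifts the exponent by 12: I/I₀ = 8.34×10^7.
L = 10·(0.9212 + 7) = 79.21 dB.

79 dB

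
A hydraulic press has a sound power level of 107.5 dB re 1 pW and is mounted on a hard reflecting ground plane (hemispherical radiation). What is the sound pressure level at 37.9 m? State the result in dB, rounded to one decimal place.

The power spreads over a hemisphere of area 2π·r², so L_p = L_w − 10·log₁₀(2π·r²).
2π·r² = 9025 m², 10·log₁₀ of that is 39.555 dB.
L_p = 107.5 − 39.555 = 67.95 dB.

67.9 dB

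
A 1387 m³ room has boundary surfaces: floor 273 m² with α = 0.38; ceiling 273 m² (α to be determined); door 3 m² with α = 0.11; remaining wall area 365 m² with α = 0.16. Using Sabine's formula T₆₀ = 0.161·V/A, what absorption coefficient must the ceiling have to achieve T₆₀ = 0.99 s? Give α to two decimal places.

0.23

A = 0.161·V/T₆₀ = 0.161·1387/0.99 = 225.56 m² sabins.
Absorption from the other surfaces = 273·0.38 + 3·0.11 + 365·0.16 = 162.47 m², so the ceiling must supply 63.09 m² over 273 m².
α = 63.09/273 = 0.231.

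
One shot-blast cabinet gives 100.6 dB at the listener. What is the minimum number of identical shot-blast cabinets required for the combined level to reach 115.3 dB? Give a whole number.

30

The shortfall is 115.3 − 100.6 = 14.7 dB, and N units add 10·log₁₀ N, so need 10·log₁₀ N ≥ 14.7.
N ≥ 10^(14.7/10) = 29.512, so N = 30.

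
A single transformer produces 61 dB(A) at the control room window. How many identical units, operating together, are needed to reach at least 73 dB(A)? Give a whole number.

The shortfall is 73 − 61 = 12.0 dB, and N units add 10·log₁₀ N, so need 10·log₁₀ N ≥ 12.0.
N ≥ 10^(12.0/10) = 15.849, so N = 16.

16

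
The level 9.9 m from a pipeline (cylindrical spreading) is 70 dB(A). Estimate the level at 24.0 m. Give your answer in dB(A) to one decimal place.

66.2 dB(A)

Line-source attenuation: ΔL = 10·log₁₀(r₂/r₁) = 10·log₁₀(24.0/9.9) = 3.846 dB.
L₂ = 70 − 10·log₁₀(24.0/9.9) = 70 − 3.846 = 66.15 dB(A).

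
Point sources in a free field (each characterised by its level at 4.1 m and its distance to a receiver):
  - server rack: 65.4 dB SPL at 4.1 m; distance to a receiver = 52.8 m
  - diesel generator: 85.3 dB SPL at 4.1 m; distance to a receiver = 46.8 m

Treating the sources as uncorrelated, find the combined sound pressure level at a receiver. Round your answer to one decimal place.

64.2 dB SPL

Apply inverse-square spreading to bring every level to the receiver, then sum 10^(L/10).
server rack: 65.4 − 20·log₁₀(52.8/4.1) = 65.4 − 22.20 = 43.20 dB SPL.
diesel generator: 85.3 − 20·log₁₀(46.8/4.1) = 85.3 − 21.15 = 64.15 dB SPL.
Σ 10^(L/10) = 2.622e+06 → L_total = 10·log₁₀(2.622e+06) = 64.19 dB SPL.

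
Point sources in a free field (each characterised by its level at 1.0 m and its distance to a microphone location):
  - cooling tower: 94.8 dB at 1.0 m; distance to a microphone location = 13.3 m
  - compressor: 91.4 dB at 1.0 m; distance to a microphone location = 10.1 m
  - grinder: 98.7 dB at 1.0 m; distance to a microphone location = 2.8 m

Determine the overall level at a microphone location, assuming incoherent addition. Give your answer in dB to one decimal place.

Apply inverse-square spreading to bring every level to the receiver, then sum 10^(L/10).
cooling tower: 94.8 − 20·log₁₀(13.3/1.0) = 94.8 − 22.48 = 72.32 dB.
compressor: 91.4 − 20·log₁₀(10.1/1.0) = 91.4 − 20.09 = 71.31 dB.
grinder: 98.7 − 20·log₁₀(2.8/1.0) = 98.7 − 8.94 = 89.76 dB.
Σ 10^(L/10) = 9.762e+08 → L_total = 10·log₁₀(9.762e+08) = 89.90 dB.

89.9 dB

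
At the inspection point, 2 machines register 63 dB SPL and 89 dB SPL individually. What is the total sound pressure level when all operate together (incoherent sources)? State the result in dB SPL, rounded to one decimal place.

For uncorrelated sources the intensities add, so convert each level to linear form, sum, and take 10·log₁₀ of the total.
Σ 10^(L/10) = 10^(63/10) + 10^(89/10) = 7.963e+08.
L_total = 10·log₁₀(7.963e+08) = 89.01 dB SPL.

89.0 dB SPL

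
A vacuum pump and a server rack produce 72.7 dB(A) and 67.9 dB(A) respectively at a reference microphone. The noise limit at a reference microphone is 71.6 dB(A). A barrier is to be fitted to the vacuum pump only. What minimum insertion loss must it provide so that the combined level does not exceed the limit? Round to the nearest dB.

4 dB

The untreated sources together contribute 10^(67.9/10) = 6.166e+06, i.e. 67.90 dB(A).
The limit corresponds to 10^(71.6/10) = 1.445e+07; subtracting the fixed part leaves 8.288e+06 for the vacuum pump, i.e. 69.18 dB(A).
Required insertion loss = 72.7 − 69.18 = 3.52 dB.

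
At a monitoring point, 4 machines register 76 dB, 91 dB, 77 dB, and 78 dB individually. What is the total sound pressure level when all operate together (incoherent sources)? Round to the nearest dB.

Incoherent sources combine by intensity addition: L_total = 10·log₁₀(Σ 10^(L_i/10)).
Σ 10^(L/10) = 10^(76/10) + 10^(91/10) + 10^(77/10) + 10^(78/10) = 1.412e+09.
L_total = 10·log₁₀(1.412e+09) = 91.50 dB.

91 dB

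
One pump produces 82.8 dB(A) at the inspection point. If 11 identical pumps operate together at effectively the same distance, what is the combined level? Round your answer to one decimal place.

93.2 dB(A)

With 11 equal, uncorrelated contributions the intensity is 11× that of one unit, giving a rise of 10·log₁₀ 11.
L_total = 82.8 + 10·log₁₀(11) = 82.8 + 10.414 = 93.21 dB(A).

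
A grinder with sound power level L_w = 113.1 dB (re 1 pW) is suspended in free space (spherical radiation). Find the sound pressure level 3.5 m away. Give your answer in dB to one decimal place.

91.2 dB

The power spreads over a sphere of area 4π·r², so L_p = L_w − 10·log₁₀(4π·r²).
4π·r² = 153.9 m², 10·log₁₀ of that is 21.873 dB.
L_p = 113.1 − 21.873 = 91.23 dB.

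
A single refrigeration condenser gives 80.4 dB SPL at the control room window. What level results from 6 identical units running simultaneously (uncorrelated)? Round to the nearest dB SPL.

88 dB SPL

N identical incoherent sources raise the level by 10·log₁₀ N.
L_total = 80.4 + 10·log₁₀(6) = 80.4 + 7.782 = 88.18 dB SPL.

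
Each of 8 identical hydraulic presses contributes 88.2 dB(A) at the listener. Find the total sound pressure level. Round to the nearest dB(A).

97 dB(A)

N identical incoherent sources raise the level by 10·log₁₀ N.
L_total = 88.2 + 10·log₁₀(8) = 88.2 + 9.031 = 97.23 dB(A).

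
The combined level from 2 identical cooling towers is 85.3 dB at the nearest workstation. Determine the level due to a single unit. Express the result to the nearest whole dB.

82 dB

For N identical incoherent sources L_total = L₁ + 10·log₁₀ N, so L₁ = 85.3 − 10·log₁₀(2) = 85.3 − 3.010.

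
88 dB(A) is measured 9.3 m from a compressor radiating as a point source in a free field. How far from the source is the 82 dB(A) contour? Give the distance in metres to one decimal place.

The 6.0 dB drop corresponds to a distance ratio of 10^(6.0/20) for a point source.
r₂ = 9.3·10^((88−82)/20) = 9.3·10^(6.0/20) = 18.56 m.

18.6 m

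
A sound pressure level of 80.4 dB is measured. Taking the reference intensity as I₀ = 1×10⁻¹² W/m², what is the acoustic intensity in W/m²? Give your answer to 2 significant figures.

0.00011 W/m²

L = 10·log₁₀(I/I₀) ⇒ I = I₀·10^(L/10) = 10⁻¹² × 10^8.04.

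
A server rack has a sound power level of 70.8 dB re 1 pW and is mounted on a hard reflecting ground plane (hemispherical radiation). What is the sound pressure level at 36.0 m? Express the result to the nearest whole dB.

32 dB

The power spreads over a hemisphere of area 2π·r², so L_p = L_w − 10·log₁₀(2π·r²).
2π·r² = 8143 m², 10·log₁₀ of that is 39.108 dB.
L_p = 70.8 − 39.108 = 31.69 dB.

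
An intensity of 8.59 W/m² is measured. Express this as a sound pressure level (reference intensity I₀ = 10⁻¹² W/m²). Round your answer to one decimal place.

I/I₀ = 8.59/10⁻¹² = 8.59×10^12, and L = 10·log₁₀(I/I₀).
L = 10·(0.9340 + 12) = 129.34 dB.

129.3 dB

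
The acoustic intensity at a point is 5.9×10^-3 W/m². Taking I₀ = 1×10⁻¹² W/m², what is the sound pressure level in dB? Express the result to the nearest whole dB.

L = 10·log₁₀(I/I₀) = 10·log₁₀(5.9×10^-3/10⁻¹²) = 10·log₁₀(5.9×10^9).
L = 10·(0.7709 + 9) = 97.71 dB.

98 dB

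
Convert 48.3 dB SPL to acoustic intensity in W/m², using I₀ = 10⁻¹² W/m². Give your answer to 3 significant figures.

6.76e-08 W/m²

I = I₀·10^(L/10) = 10⁻¹² × 10^(48.3/10) = 10^(-7.170).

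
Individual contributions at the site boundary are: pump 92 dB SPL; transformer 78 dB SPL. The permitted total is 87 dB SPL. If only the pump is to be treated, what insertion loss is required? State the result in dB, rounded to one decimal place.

5.6 dB

Everything except the pump sums to 10^(78/10) = 6.310e+07 in linear terms, 78.00 dB SPL.
To meet 87 dB SPL overall, the treated pump may contribute at most 10^(87/10) − 6.310e+07 = 4.381e+08, i.e. 86.42 dB SPL.
So the pump must be reduced from 92 to 86.42 dB SPL: IL = 5.58 dB.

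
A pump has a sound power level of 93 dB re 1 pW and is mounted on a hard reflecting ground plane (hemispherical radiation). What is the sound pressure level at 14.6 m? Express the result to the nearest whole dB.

62 dB

Free-field hemispherical radiation: L_p = L_w − 10·log₁₀(2π·r²), r = 14.6 m.
2π·r² = 1339 m², 10·log₁₀ of that is 31.269 dB.
L_p = 93 − 31.269 = 61.73 dB.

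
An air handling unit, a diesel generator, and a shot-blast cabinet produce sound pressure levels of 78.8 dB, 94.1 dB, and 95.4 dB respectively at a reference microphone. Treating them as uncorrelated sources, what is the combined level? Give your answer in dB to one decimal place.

97.9 dB

Incoherent sources combine by intensity addition: L_total = 10·log₁₀(Σ 10^(L_i/10)).
Σ 10^(L/10) = 10^(78.8/10) + 10^(94.1/10) + 10^(95.4/10) = 6.114e+09.
L_total = 10·log₁₀(6.114e+09) = 97.86 dB.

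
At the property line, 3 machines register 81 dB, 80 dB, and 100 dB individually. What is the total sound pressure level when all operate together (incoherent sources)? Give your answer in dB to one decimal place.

100.1 dB

Incoherent sources combine by intensity addition: L_total = 10·log₁₀(Σ 10^(L_i/10)).
Σ 10^(L/10) = 10^(81/10) + 10^(80/10) + 10^(100/10) = 1.023e+10.
L_total = 10·log₁₀(1.023e+10) = 100.10 dB.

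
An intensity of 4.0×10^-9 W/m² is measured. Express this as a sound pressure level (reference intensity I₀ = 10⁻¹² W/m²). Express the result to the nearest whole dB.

36 dB

Dividing by I₀ shifts the exponent by 12: I/I₀ = 4.0×10^3.
L = 10·(0.6021 + 3) = 36.02 dB.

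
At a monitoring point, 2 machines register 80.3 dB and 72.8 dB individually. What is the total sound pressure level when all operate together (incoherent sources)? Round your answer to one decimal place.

81.0 dB

For uncorrelated sources the intensities add, so convert each level to linear form, sum, and take 10·log₁₀ of the total.
Σ 10^(L/10) = 10^(80.3/10) + 10^(72.8/10) = 1.262e+08.
L_total = 10·log₁₀(1.262e+08) = 81.01 dB.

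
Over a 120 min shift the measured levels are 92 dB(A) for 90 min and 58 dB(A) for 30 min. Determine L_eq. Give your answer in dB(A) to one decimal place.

90.8 dB(A)

The energy average is taken in the linear domain: L_eq = 10·log₁₀[(Σ tᵢ·10^(Lᵢ/10))/T], T = 120 min.
Σ tᵢ·10^(Lᵢ/10) = 90·10^(92/10) + 30·10^(58/10) = 1.427e+11.
L_eq = 10·log₁₀(1.427e+11/120) = 90.75 dB(A).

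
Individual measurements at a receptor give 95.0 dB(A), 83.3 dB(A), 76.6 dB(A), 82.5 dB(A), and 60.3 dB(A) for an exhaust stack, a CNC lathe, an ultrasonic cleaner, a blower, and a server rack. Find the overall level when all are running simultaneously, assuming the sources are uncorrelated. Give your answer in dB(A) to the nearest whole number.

96 dB(A)

For uncorrelated sources the intensities add, so convert each level to linear form, sum, and take 10·log₁₀ of the total.
Σ 10^(L/10) = 10^(95.0/10) + 10^(83.3/10) + 10^(76.6/10) + 10^(82.5/10) + 10^(60.3/10) = 3.601e+09.
L_total = 10·log₁₀(3.601e+09) = 95.56 dB(A).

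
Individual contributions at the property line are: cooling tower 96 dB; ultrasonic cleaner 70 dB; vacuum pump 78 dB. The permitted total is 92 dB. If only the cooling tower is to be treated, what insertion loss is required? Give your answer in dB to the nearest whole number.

4 dB

The untreated sources together contribute 10^(70/10) + 10^(78/10) = 7.310e+07, i.e. 78.64 dB.
To meet 92 dB overall, the treated cooling tower may contribute at most 10^(92/10) − 7.310e+07 = 1.512e+09, i.e. 91.79 dB.
Required insertion loss = 96 − 91.79 = 4.21 dB.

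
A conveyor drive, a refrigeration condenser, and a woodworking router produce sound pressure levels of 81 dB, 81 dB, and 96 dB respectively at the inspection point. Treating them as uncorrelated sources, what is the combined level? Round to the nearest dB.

96 dB

Incoherent sources combine by intensity addition: L_total = 10·log₁₀(Σ 10^(L_i/10)).
Σ 10^(L/10) = 10^(81/10) + 10^(81/10) + 10^(96/10) = 4.233e+09.
L_total = 10·log₁₀(4.233e+09) = 96.27 dB.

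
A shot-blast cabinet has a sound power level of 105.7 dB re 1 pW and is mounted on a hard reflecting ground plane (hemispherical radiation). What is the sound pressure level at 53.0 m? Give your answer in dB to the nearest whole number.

63 dB

L_p = L_w − 10·log₁₀(2π·r²) with r = 53.0 m.
2π·r² = 1.765e+04 m², 10·log₁₀ of that is 42.467 dB.
L_p = 105.7 − 42.467 = 63.23 dB.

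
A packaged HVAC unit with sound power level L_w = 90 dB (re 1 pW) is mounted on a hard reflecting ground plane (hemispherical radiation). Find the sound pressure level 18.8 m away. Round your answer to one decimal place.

The power spreads over a hemisphere of area 2π·r², so L_p = L_w − 10·log₁₀(2π·r²).
2π·r² = 2221 m², 10·log₁₀ of that is 33.465 dB.
L_p = 90 − 33.465 = 56.54 dB.

56.5 dB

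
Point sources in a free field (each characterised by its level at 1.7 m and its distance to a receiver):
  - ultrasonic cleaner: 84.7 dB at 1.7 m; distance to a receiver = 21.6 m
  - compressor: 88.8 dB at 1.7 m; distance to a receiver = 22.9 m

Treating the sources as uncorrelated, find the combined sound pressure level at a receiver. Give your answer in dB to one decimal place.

First find each source's level at the receiver (point-source: −20·log₁₀(r/r_ref)), then combine on an intensity basis.
ultrasonic cleaner: 84.7 − 20·log₁₀(21.6/1.7) = 84.7 − 22.08 = 62.62 dB.
compressor: 88.8 − 20·log₁₀(22.9/1.7) = 88.8 − 22.59 = 66.21 dB.
Σ 10^(L/10) = 6.009e+06 → L_total = 10·log₁₀(6.009e+06) = 67.79 dB.

67.8 dB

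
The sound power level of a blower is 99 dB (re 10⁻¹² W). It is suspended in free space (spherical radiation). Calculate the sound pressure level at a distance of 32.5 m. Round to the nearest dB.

The power spreads over a sphere of area 4π·r², so L_p = L_w − 10·log₁₀(4π·r²).
4π·r² = 1.327e+04 m², 10·log₁₀ of that is 41.230 dB.
L_p = 99 − 41.230 = 57.77 dB.

58 dB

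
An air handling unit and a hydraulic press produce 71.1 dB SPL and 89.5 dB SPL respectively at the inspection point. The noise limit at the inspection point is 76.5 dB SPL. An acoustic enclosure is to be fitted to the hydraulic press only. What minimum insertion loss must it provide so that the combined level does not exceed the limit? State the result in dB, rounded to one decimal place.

Fixed contribution from the other source: Σ 10^(L/10) = 10^(71.1/10) = 1.288e+07 (71.10 dB SPL).
To meet 76.5 dB SPL overall, the treated hydraulic press may contribute at most 10^(76.5/10) − 1.288e+07 = 3.179e+07, i.e. 75.02 dB SPL.
So the hydraulic press must be reduced from 89.5 to 75.02 dB SPL: IL = 14.48 dB.

14.5 dB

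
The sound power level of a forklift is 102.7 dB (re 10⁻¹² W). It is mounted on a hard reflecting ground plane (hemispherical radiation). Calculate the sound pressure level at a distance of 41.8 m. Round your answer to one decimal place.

The power spreads over a hemisphere of area 2π·r², so L_p = L_w − 10·log₁₀(2π·r²).
2π·r² = 1.098e+04 m², 10·log₁₀ of that is 40.405 dB.
L_p = 102.7 − 40.405 = 62.29 dB.

62.3 dB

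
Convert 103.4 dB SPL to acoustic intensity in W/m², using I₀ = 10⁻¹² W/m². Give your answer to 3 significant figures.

0.0219 W/m²

L = 10·log₁₀(I/I₀) ⇒ I = I₀·10^(L/10) = 10⁻¹² × 10^10.34.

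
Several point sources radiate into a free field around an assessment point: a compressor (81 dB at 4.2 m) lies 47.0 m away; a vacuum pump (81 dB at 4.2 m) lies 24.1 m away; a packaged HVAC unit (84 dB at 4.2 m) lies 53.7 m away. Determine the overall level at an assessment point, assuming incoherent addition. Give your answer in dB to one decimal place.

Propagate each source to the receiver with L = L_ref − 20·log₁₀(r/r_ref), then add intensities.
compressor: 81 − 20·log₁₀(47.0/4.2) = 81 − 20.98 = 60.02 dB.
vacuum pump: 81 − 20·log₁₀(24.1/4.2) = 81 − 15.18 = 65.82 dB.
packaged HVAC unit: 84 − 20·log₁₀(53.7/4.2) = 84 − 22.13 = 61.87 dB.
Σ 10^(L/10) = 6.365e+06 → L_total = 10·log₁₀(6.365e+06) = 68.04 dB.

68.0 dB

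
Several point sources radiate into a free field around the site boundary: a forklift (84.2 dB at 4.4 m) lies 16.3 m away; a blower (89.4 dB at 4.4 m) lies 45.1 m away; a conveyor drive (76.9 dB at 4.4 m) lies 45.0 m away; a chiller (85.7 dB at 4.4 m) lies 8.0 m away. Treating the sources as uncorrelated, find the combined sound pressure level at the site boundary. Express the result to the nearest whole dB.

First find each source's level at the receiver (point-source: −20·log₁₀(r/r_ref)), then combine on an intensity basis.
forklift: 84.2 − 20·log₁₀(16.3/4.4) = 84.2 − 11.37 = 72.83 dB.
blower: 89.4 − 20·log₁₀(45.1/4.4) = 89.4 − 20.21 = 69.19 dB.
conveyor drive: 76.9 − 20·log₁₀(45.0/4.4) = 76.9 − 20.20 = 56.70 dB.
chiller: 85.7 − 20·log₁₀(8.0/4.4) = 85.7 − 5.19 = 80.51 dB.
Σ 10^(L/10) = 1.403e+08 → L_total = 10·log₁₀(1.403e+08) = 81.47 dB.

81 dB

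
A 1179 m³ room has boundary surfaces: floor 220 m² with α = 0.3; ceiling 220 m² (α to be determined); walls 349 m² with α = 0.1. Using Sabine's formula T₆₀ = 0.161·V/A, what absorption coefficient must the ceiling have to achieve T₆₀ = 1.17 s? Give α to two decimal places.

From T₆₀ = 0.161·V/A, the target T₆₀ = 1.17 s needs A = 0.161·1179/1.17 = 162.24 m².
Absorption from the other surfaces = 220·0.3 + 349·0.1 = 100.90 m², so the ceiling must supply 61.34 m² over 220 m².
α = 61.34/220 = 0.279.

0.28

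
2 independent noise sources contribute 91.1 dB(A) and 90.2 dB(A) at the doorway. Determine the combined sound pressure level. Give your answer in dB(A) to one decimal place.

93.7 dB(A)

For uncorrelated sources the intensities add, so convert each level to linear form, sum, and take 10·log₁₀ of the total.
Σ 10^(L/10) = 10^(91.1/10) + 10^(90.2/10) = 2.335e+09.
L_total = 10·log₁₀(2.335e+09) = 93.68 dB(A).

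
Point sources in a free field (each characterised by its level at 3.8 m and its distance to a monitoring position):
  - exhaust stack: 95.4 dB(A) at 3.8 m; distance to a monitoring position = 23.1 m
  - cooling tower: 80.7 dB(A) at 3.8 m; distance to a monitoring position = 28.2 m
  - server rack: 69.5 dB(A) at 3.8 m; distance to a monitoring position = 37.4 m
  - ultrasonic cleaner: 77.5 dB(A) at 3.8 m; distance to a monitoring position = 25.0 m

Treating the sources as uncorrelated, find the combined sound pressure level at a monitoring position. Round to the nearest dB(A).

Propagate each source to the receiver with L = L_ref − 20·log₁₀(r/r_ref), then add intensities.
exhaust stack: 95.4 − 20·log₁₀(23.1/3.8) = 95.4 − 15.68 = 79.72 dB(A).
cooling tower: 80.7 − 20·log₁₀(28.2/3.8) = 80.7 − 17.41 = 63.29 dB(A).
server rack: 69.5 − 20·log₁₀(37.4/3.8) = 69.5 − 19.86 = 49.64 dB(A).
ultrasonic cleaner: 77.5 − 20·log₁₀(25.0/3.8) = 77.5 − 16.36 = 61.14 dB(A).
Σ 10^(L/10) = 9.735e+07 → L_total = 10·log₁₀(9.735e+07) = 79.88 dB(A).

80 dB(A)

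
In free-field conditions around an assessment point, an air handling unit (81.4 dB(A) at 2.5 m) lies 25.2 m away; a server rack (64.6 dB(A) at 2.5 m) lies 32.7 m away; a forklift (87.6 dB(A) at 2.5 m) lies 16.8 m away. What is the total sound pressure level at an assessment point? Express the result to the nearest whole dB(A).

71 dB(A)

Apply inverse-square spreading to bring every level to the receiver, then sum 10^(L/10).
air handling unit: 81.4 − 20·log₁₀(25.2/2.5) = 81.4 − 20.07 = 61.33 dB(A).
server rack: 64.6 − 20·log₁₀(32.7/2.5) = 64.6 − 22.33 = 42.27 dB(A).
forklift: 87.6 − 20·log₁₀(16.8/2.5) = 87.6 − 16.55 = 71.05 dB(A).
Σ 10^(L/10) = 1.412e+07 → L_total = 10·log₁₀(1.412e+07) = 71.50 dB(A).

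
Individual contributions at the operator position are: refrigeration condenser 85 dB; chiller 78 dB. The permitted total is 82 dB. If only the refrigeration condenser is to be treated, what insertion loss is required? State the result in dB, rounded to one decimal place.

Fixed contribution from the other source: Σ 10^(L/10) = 10^(78/10) = 6.310e+07 (78.00 dB).
The limit corresponds to 10^(82/10) = 1.585e+08; subtracting the fixed part leaves 9.539e+07 for the refrigeration condenser, i.e. 79.80 dB.
Required insertion loss = 85 − 79.80 = 5.20 dB.

5.2 dB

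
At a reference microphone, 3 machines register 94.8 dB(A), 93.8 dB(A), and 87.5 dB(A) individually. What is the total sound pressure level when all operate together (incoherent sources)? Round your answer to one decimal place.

Incoherent sources combine by intensity addition: L_total = 10·log₁₀(Σ 10^(L_i/10)).
Σ 10^(L/10) = 10^(94.8/10) + 10^(93.8/10) + 10^(87.5/10) = 5.981e+09.
L_total = 10·log₁₀(5.981e+09) = 97.77 dB(A).

97.8 dB(A)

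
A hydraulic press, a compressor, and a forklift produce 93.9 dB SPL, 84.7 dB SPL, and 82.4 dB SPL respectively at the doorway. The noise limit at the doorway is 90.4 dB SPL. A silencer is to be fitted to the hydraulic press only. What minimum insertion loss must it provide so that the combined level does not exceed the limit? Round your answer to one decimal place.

5.9 dB

The untreated sources together contribute 10^(84.7/10) + 10^(82.4/10) = 4.689e+08, i.e. 86.71 dB SPL.
The limit corresponds to 10^(90.4/10) = 1.096e+09; subtracting the fixed part leaves 6.276e+08 for the hydraulic press, i.e. 87.98 dB SPL.
Required insertion loss = 93.9 − 87.98 = 5.92 dB.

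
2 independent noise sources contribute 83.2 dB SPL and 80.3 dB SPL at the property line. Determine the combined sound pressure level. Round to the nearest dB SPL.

85 dB SPL

Incoherent sources combine by intensity addition: L_total = 10·log₁₀(Σ 10^(L_i/10)).
Σ 10^(L/10) = 10^(83.2/10) + 10^(80.3/10) = 3.161e+08.
L_total = 10·log₁₀(3.161e+08) = 85.00 dB SPL.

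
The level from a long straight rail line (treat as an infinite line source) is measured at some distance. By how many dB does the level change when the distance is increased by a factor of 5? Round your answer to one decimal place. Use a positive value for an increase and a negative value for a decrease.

-7.0 dB

With cylindrical spreading the level changes by −10·log₁₀(r₂/r₁).
ΔL = −10·log₁₀(5) = -6.99 dB.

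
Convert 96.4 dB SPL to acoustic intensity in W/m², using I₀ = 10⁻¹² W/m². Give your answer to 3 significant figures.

I/I₀ = 10^(96.4/10) = 4.365e+09, so I = 4.365e+09 × 10⁻¹² W/m².

0.00437 W/m²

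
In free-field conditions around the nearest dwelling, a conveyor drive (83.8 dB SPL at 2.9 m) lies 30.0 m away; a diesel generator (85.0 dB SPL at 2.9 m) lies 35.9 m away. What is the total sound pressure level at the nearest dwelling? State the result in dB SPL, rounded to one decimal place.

66.3 dB SPL

First find each source's level at the receiver (point-source: −20·log₁₀(r/r_ref)), then combine on an intensity basis.
conveyor drive: 83.8 − 20·log₁₀(30.0/2.9) = 83.8 − 20.29 = 63.51 dB SPL.
diesel generator: 85.0 − 20·log₁₀(35.9/2.9) = 85.0 − 21.85 = 63.15 dB SPL.
Σ 10^(L/10) = 4.305e+06 → L_total = 10·log₁₀(4.305e+06) = 66.34 dB SPL.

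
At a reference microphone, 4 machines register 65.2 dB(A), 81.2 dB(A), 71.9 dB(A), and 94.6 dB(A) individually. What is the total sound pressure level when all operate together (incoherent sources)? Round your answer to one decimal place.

Incoherent sources combine by intensity addition: L_total = 10·log₁₀(Σ 10^(L_i/10)).
Σ 10^(L/10) = 10^(65.2/10) + 10^(81.2/10) + 10^(71.9/10) + 10^(94.6/10) = 3.035e+09.
L_total = 10·log₁₀(3.035e+09) = 94.82 dB(A).

94.8 dB(A)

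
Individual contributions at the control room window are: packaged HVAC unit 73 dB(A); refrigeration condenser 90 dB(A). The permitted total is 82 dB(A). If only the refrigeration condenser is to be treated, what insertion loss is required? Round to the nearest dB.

The untreated sources together contribute 10^(73/10) = 1.995e+07, i.e. 73.00 dB(A).
The limit corresponds to 10^(82/10) = 1.585e+08; subtracting the fixed part leaves 1.385e+08 for the refrigeration condenser, i.e. 81.42 dB(A).
Required insertion loss = 90 − 81.42 = 8.58 dB.

9 dB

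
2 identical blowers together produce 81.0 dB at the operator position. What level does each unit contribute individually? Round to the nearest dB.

For N identical incoherent sources L_total = L₁ + 10·log₁₀ N, so L₁ = 81.0 − 10·log₁₀(2) = 81.0 − 3.010.

78 dB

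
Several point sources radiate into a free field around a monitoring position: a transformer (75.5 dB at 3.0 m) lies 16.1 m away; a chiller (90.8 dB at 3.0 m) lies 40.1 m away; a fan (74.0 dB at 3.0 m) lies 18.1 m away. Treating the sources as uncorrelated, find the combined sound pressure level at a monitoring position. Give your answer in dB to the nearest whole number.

Propagate each source to the receiver with L = L_ref − 20·log₁₀(r/r_ref), then add intensities.
transformer: 75.5 − 20·log₁₀(16.1/3.0) = 75.5 − 14.59 = 60.91 dB.
chiller: 90.8 − 20·log₁₀(40.1/3.0) = 90.8 − 22.52 = 68.28 dB.
fan: 74.0 − 20·log₁₀(18.1/3.0) = 74.0 − 15.61 = 58.39 dB.
Σ 10^(L/10) = 8.651e+06 → L_total = 10·log₁₀(8.651e+06) = 69.37 dB.

69 dB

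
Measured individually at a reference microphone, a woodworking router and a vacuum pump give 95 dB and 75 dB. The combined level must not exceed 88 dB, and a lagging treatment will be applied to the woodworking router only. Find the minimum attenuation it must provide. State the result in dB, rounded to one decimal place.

Everything except the woodworking router sums to 10^(75/10) = 3.162e+07 in linear terms, 75.00 dB.
The limit corresponds to 10^(88/10) = 6.310e+08; subtracting the fixed part leaves 5.993e+08 for the woodworking router, i.e. 87.78 dB.
Required insertion loss = 95 − 87.78 = 7.22 dB.

7.2 dB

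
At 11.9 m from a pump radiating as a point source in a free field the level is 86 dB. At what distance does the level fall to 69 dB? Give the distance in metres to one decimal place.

84.2 m

The 17.0 dB drop corresponds to a distance ratio of 10^(17.0/20) for a point source.
r₂ = 11.9·10^((86−69)/20) = 11.9·10^(17.0/20) = 84.25 m.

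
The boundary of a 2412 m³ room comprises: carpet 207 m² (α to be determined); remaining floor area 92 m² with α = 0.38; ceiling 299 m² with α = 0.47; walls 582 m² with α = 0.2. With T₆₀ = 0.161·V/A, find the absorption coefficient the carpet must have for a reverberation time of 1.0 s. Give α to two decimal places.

From T₆₀ = 0.161·V/A, the target T₆₀ = 1.0 s needs A = 0.161·2412/1.0 = 388.33 m².
Absorption from the other surfaces = 92·0.38 + 299·0.47 + 582·0.2 = 291.89 m², so the carpet must supply 96.44 m² over 207 m².
α = 96.44/207 = 0.466.

0.47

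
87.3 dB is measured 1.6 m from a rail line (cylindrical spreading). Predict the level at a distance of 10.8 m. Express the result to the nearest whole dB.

79 dB

For a line source, L₂ = L₁ − 10·log₁₀(r₂/r₁).
L₂ = 87.3 − 10·log₁₀(10.8/1.6) = 87.3 − 8.293 = 79.01 dB.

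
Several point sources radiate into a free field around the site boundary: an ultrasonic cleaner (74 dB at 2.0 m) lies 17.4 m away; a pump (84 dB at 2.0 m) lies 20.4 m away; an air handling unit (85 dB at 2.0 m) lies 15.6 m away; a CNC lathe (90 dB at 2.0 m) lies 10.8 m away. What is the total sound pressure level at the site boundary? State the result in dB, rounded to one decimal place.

76.3 dB

First find each source's level at the receiver (point-source: −20·log₁₀(r/r_ref)), then combine on an intensity basis.
ultrasonic cleaner: 74 − 20·log₁₀(17.4/2.0) = 74 − 18.79 = 55.21 dB.
pump: 84 − 20·log₁₀(20.4/2.0) = 84 − 20.17 = 63.83 dB.
air handling unit: 85 − 20·log₁₀(15.6/2.0) = 85 − 17.84 = 67.16 dB.
CNC lathe: 90 − 20·log₁₀(10.8/2.0) = 90 − 14.65 = 75.35 dB.
Σ 10^(L/10) = 4.224e+07 → L_total = 10·log₁₀(4.224e+07) = 76.26 dB.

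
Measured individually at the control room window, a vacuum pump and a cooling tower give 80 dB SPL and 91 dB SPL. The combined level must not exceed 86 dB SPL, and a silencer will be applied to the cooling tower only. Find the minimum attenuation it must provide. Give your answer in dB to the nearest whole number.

The untreated sources together contribute 10^(80/10) = 1.000e+08, i.e. 80.00 dB SPL.
The limit corresponds to 10^(86/10) = 3.981e+08; subtracting the fixed part leaves 2.981e+08 for the cooling tower, i.e. 84.74 dB SPL.
Required insertion loss = 91 − 84.74 = 6.26 dB.

6 dB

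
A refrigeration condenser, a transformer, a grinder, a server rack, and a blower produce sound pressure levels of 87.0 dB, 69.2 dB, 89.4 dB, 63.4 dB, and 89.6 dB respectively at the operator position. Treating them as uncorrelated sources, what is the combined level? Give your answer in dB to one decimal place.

Incoherent sources combine by intensity addition: L_total = 10·log₁₀(Σ 10^(L_i/10)).
Σ 10^(L/10) = 10^(87.0/10) + 10^(69.2/10) + 10^(89.4/10) + 10^(63.4/10) + 10^(89.6/10) = 2.295e+09.
L_total = 10·log₁₀(2.295e+09) = 93.61 dB.

93.6 dB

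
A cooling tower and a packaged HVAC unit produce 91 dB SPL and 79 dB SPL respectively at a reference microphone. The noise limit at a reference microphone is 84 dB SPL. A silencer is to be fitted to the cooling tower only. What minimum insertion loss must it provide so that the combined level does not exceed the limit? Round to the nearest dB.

Everything except the cooling tower sums to 10^(79/10) = 7.943e+07 in linear terms, 79.00 dB SPL.
To meet 84 dB SPL overall, the treated cooling tower may contribute at most 10^(84/10) − 7.943e+07 = 1.718e+08, i.e. 82.35 dB SPL.
So the cooling tower must be reduced from 91 to 82.35 dB SPL: IL = 8.65 dB.

9 dB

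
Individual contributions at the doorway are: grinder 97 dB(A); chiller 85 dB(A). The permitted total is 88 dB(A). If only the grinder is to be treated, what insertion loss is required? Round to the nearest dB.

Everything except the grinder sums to 10^(85/10) = 3.162e+08 in linear terms, 85.00 dB(A).
The limit corresponds to 10^(88/10) = 6.310e+08; subtracting the fixed part leaves 3.147e+08 for the grinder, i.e. 84.98 dB(A).
Required insertion loss = 97 − 84.98 = 12.02 dB.

12 dB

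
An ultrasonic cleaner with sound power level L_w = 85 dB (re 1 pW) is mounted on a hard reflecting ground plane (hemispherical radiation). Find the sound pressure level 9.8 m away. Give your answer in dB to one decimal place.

L_p = L_w − 10·log₁₀(2π·r²) with r = 9.8 m.
2π·r² = 603.4 m², 10·log₁₀ of that is 27.806 dB.
L_p = 85 − 27.806 = 57.19 dB.

57.2 dB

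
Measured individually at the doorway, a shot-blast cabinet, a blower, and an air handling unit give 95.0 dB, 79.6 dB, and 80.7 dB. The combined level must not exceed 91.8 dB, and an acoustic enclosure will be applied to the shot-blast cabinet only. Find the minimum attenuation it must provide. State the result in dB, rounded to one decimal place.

3.8 dB

Fixed contribution from the other sources: Σ 10^(L/10) = 10^(79.6/10) + 10^(80.7/10) = 2.087e+08 (83.20 dB).
The limit corresponds to 10^(91.8/10) = 1.514e+09; subtracting the fixed part leaves 1.305e+09 for the shot-blast cabinet, i.e. 91.16 dB.
So the shot-blast cabinet must be reduced from 95.0 to 91.16 dB: IL = 3.84 dB.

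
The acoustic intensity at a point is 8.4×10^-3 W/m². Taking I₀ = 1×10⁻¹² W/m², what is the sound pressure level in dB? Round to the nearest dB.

99 dB

I/I₀ = 8.4×10^-3/10⁻¹² = 8.4×10^9, and L = 10·log₁₀(I/I₀).
L = 10·(0.9243 + 9) = 99.24 dB.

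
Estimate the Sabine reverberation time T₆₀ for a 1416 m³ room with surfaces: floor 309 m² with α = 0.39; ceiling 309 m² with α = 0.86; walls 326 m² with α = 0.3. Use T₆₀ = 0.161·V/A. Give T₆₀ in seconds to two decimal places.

Summing Sᵢαᵢ: 309·0.39 + 309·0.86 + 326·0.3 = 484.05 m².
T₆₀ = 0.161 × 1416 / 484.05 = 0.471 s.

0.47 s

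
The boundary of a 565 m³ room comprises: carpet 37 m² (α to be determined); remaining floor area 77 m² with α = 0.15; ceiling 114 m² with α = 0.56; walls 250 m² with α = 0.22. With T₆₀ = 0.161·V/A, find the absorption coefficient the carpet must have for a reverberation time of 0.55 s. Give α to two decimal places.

From T₆₀ = 0.161·V/A, the target T₆₀ = 0.55 s needs A = 0.161·565/0.55 = 165.39 m².
Absorption from the other surfaces = 77·0.15 + 114·0.56 + 250·0.22 = 130.39 m², so the carpet must supply 35.00 m² over 37 m².
α = 35.00/37 = 0.946.

0.95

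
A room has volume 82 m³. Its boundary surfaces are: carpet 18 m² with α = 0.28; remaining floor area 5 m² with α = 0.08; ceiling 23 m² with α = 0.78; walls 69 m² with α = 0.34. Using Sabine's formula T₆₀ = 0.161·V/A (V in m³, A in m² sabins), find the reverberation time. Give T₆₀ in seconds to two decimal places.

A = Σ Sᵢαᵢ = 18·0.28 + 5·0.08 + 23·0.78 + 69·0.34 = 46.84 m².
T₆₀ = 0.161·V/A = 0.161·82/46.84 = 0.282 s.

0.28 s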